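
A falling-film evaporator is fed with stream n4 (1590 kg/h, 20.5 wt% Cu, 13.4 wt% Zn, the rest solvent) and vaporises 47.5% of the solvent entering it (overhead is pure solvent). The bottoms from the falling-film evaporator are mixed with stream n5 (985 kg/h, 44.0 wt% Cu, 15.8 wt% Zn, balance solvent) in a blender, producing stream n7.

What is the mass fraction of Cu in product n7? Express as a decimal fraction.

0.366

Vapour removed = 0.475×0.661×1590 = 499.22 kg/h; concentrate = 1090.8 kg/h.
Cu reaching the mixer = 325.95 (from concentrate) + 985×0.440 = 759.35 kg/h.
Product flow = 1090.8 + 985 = 2075.8 kg/h; Cu fraction = 0.366.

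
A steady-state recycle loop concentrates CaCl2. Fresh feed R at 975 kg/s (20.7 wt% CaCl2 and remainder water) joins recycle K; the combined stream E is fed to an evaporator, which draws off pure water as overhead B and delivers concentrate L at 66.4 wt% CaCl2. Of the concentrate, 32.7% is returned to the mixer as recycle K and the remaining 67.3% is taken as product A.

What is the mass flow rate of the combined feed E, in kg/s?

1123 kg/s

Overall CaCl2 balance (none leaves overhead): CaCl2 in fresh feed = CaCl2 in product, i.e. 975×0.207 = (1−0.327)·L·0.664.
L = 201.82/(0.664×0.673) = 451.64 kg/s.
Recycle K = 0.327×451.64 = 147.69 kg/s.
Combined feed E = 975 + 147.69 = 1122.7 kg/s.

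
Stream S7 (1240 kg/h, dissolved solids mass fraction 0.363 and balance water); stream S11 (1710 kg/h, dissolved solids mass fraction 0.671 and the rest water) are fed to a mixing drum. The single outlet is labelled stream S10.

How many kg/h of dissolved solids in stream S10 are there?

1598 kg/h

dissolved solids out = dissolved solids in = 1240×0.363 + 1710×0.671 = 1597.5 kg/h.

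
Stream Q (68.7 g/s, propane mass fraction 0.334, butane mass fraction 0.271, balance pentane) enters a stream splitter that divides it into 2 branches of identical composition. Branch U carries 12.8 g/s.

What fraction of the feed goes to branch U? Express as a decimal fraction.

0.186

Fraction to U = 12.8/68.7 = 0.1863.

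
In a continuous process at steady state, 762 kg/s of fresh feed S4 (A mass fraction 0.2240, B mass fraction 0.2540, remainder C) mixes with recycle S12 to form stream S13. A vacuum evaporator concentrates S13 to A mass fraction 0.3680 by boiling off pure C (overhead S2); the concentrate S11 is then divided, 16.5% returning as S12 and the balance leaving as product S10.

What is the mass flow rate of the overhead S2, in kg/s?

298.2 kg/s

Overall A balance (none leaves overhead): A in fresh feed = A in product, i.e. 762×0.224 = (1−0.165)·S11·0.368.
S11 = 170.69/(0.368×0.835) = 555.48 kg/s.
Recycle S12 = 0.165×555.48 = 91.654 kg/s.
Combined feed S13 = 762 + 91.654 = 853.65 kg/s.
Overhead S2 = S13 − S11 = 853.65 − 555.48 = 298.17 kg/s.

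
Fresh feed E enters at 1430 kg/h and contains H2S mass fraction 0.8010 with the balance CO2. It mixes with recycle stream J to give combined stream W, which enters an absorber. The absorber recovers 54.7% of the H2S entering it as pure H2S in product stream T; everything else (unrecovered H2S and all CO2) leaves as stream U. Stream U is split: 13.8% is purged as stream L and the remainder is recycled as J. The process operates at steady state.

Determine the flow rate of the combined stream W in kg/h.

CO2 enters only via E and leaves only via the purge: 1430×0.199 = 0.138×(CO2 in U), and the absorber passes all CO2, so CO2 in W = CO2 in U = 2062.1 kg/h.
H2S in W: m_A = 1430×0.801 + (1−0.138)·(1−0.547)·m_A, so m_A = 1145.4/0.6095 = 1879.3 kg/h.
W = 1879.3 + 2062.1 = 3941.4 kg/h.

3941 kg/h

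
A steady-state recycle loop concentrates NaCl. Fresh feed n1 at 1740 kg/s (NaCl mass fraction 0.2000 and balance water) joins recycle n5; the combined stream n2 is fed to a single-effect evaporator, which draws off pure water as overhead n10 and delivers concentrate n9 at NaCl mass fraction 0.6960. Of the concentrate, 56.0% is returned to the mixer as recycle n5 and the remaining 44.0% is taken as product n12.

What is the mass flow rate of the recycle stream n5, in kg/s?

Overall NaCl balance (none leaves overhead): NaCl in fresh feed = NaCl in product, i.e. 1740×0.200 = (1−0.560)·n9·0.696.
n9 = 348/(0.696×0.440) = 1136.4 kg/s.
Recycle n5 = 0.560×1136.4 = 636.36 kg/s.

636.4 kg/s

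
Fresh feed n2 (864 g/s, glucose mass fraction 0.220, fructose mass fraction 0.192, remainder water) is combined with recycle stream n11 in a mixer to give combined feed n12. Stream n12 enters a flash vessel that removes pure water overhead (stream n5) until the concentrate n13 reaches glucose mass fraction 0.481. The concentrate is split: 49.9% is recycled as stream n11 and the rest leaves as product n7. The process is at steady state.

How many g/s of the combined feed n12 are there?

1258 g/s

Overall glucose balance (none leaves overhead): glucose in fresh feed = glucose in product, i.e. 864×0.220 = (1−0.499)·n13·0.481.
n13 = 190.08/(0.481×0.501) = 788.78 g/s.
Recycle n11 = 0.499×788.78 = 393.6 g/s.
Combined feed n12 = 864 + 393.6 = 1257.6 g/s.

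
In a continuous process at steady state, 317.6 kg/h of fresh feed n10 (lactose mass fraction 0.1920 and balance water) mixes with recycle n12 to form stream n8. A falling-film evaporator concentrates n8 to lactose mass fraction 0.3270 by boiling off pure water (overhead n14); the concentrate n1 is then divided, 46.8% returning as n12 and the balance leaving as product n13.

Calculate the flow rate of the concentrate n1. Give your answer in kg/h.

Overall lactose balance (none leaves overhead): lactose in fresh feed = lactose in product, i.e. 317.6×0.192 = (1−0.468)·n1·0.327.
n1 = 60.979/(0.327×0.532) = 350.53 kg/h.

350.5 kg/h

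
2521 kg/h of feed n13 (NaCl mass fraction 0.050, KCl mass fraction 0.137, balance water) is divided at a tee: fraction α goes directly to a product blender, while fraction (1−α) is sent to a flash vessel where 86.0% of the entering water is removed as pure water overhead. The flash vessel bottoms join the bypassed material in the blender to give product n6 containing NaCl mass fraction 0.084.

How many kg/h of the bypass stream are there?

All 2521×0.050 = 126.05 kg/h of NaCl reaches n6, so n6 = 126.05/0.084 = 1500.6 kg/h and vapour = 1020.4 kg/h.
The evaporator receives (1−α)·2521 of feed at 0.813 water and removes 0.860 of that water:
0.860×0.813×(1−α)×2521 = 1020.4
(1−α) = 1020.4/1762.6 = 0.5789;  α = 0.4211.
Bypass flow = 0.4211×2521 = 1061.6 kg/h.

1062 kg/h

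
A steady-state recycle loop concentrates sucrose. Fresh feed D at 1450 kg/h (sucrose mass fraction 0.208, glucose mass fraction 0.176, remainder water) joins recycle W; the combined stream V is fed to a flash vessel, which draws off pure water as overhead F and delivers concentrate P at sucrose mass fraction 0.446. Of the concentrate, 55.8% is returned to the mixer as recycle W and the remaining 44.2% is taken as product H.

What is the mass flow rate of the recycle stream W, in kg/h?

Overall sucrose balance (none leaves overhead): sucrose in fresh feed = sucrose in product, i.e. 1450×0.208 = (1−0.558)·P·0.446.
P = 301.6/(0.446×0.442) = 1529.9 kg/h.
Recycle W = 0.558×1529.9 = 853.71 kg/h.

853.7 kg/h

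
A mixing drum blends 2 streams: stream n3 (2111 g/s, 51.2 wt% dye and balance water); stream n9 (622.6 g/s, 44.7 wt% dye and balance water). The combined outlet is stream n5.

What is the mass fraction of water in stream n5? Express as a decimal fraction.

Total flow out = 2111 + 622.6 = 2733.6 g/s.
water in = 2111×0.488 + 622.6×0.553 = 1374.5 g/s.
water mass fraction in n5 = 1374.5/2733.6 = 0.5028.

0.5028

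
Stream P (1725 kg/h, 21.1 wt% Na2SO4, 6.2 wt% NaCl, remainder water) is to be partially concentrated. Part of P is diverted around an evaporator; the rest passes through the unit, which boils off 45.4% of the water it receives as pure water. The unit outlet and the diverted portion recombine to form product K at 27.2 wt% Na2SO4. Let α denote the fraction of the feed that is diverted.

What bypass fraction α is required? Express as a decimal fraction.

All 1725×0.211 = 363.97 kg/h of Na2SO4 reaches K, so K = 363.97/0.272 = 1338.1 kg/h and vapour = 386.86 kg/h.
The evaporator receives (1−α)·1725 of feed at 0.727 water and removes 0.454 of that water:
0.454×0.727×(1−α)×1725 = 386.86
(1−α) = 386.86/569.35 = 0.6795;  α = 0.3205.

0.321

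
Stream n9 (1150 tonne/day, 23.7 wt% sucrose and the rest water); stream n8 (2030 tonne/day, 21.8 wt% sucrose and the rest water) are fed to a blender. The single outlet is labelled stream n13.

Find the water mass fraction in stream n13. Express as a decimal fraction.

Total flow out = 1150 + 2030 = 3180 tonne/day.
water in = 1150×0.763 + 2030×0.782 = 2464.9 tonne/day.
water mass fraction in n13 = 2464.9/3180 = 0.7751.

0.7751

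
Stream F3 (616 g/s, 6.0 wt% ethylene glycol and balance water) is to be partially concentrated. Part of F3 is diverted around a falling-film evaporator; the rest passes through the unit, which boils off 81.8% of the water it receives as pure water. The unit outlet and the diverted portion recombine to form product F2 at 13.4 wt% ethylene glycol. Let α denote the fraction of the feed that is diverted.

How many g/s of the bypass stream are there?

All 616×0.060 = 36.96 g/s of ethylene glycol reaches F2, so F2 = 36.96/0.134 = 275.82 g/s and vapour = 340.18 g/s.
The evaporator receives (1−α)·616 of feed at 0.940 water and removes 0.818 of that water:
0.818×0.940×(1−α)×616 = 340.18
(1−α) = 340.18/473.65 = 0.7182;  α = 0.2818.
Bypass flow = 0.2818×616 = 173.59 g/s.

173.6 g/s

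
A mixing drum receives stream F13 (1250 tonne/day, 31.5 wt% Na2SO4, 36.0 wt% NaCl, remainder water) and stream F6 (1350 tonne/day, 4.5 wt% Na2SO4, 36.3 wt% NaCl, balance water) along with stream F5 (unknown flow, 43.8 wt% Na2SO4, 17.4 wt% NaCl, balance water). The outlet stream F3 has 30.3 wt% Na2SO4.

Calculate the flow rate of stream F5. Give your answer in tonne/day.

Let F5 be the unknown flow. Total out = 2600 + F5.
Na2SO4 balance: 454.5 + 0.438·F5 = 0.303·(2600 + F5)
(0.438 − 0.303)·F5 = 0.303×2600 − 454.5 = 333.3
F5 = 333.3 / 0.135 = 2468.9 tonne/day

2469 tonne/day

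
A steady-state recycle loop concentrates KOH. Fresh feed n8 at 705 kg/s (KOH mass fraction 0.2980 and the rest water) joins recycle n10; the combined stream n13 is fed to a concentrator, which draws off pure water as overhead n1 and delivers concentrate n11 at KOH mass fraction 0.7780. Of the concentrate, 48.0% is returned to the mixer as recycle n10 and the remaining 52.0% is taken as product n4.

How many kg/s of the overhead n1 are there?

Overall KOH balance (none leaves overhead): KOH in fresh feed = KOH in product, i.e. 705×0.298 = (1−0.480)·n11·0.778.
n11 = 210.09/(0.778×0.520) = 519.3 kg/s.
Recycle n10 = 0.480×519.3 = 249.27 kg/s.
Combined feed n13 = 705 + 249.27 = 954.27 kg/s.
Overhead n1 = n13 − n11 = 954.27 − 519.3 = 434.96 kg/s.

435 kg/s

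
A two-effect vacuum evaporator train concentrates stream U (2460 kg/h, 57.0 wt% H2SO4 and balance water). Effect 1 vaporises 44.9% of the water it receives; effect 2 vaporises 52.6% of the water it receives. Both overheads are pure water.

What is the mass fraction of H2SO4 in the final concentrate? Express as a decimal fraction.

0.8354

water in feed = 2460×0.430 = 1057.8 kg/h.
After stage 1: water left = (1−0.449)×1057.8 = 582.85; stream total = 1985 kg/h.
After stage 2: water left = (1−0.526)×582.85 = 276.27; final concentrate = 1678.5 kg/h.
H2SO4 fraction = 1402.2/1678.5 = 0.8354.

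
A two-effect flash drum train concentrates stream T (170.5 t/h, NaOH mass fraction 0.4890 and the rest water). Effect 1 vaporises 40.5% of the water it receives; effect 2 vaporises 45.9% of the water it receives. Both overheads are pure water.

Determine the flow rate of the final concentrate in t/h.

water in feed = 170.5×0.511 = 87.126 t/h.
After stage 1: water left = (1−0.405)×87.126 = 51.84; stream total = 135.21 t/h.
After stage 2: water left = (1−0.459)×51.84 = 28.045; final concentrate = 111.42 t/h.

111.4 t/h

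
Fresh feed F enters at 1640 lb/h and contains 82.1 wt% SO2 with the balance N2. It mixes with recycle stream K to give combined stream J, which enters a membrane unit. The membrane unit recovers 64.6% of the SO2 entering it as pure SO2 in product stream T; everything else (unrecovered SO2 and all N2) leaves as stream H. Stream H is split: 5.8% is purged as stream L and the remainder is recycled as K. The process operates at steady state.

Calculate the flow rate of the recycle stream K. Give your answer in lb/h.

5441 lb/h

N2 enters only via F and leaves only via the purge: 1640×0.179 = 0.058×(N2 in H), and the membrane unit passes all N2, so N2 in J = N2 in H = 5061.4 lb/h.
SO2 in J: m_A = 1640×0.821 + (1−0.058)·(1−0.646)·m_A, so m_A = 1346.4/0.6665 = 2020.1 lb/h.
H = (1−0.646)×2020.1 + 5061.4 = 5776.5 lb/h.
Recycle K = (1−0.058)×5776.5 = 5441.4 lb/h.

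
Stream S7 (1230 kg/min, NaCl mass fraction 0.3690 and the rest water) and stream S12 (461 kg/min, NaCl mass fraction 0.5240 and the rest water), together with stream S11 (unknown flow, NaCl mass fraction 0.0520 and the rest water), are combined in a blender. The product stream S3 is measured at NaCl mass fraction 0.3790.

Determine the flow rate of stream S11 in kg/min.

166.8 kg/min

Let S11 be the unknown flow. Total out = 1691 + S11.
NaCl balance: 695.43 + 0.052·S11 = 0.379·(1691 + S11)
(0.052 − 0.379)·S11 = 0.379×1691 − 695.43 = -54.545
S11 = -54.545 / -0.327 = 166.8 kg/min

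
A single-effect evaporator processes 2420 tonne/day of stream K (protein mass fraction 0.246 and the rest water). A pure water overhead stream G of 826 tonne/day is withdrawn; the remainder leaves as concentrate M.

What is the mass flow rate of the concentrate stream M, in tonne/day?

1594 tonne/day

Concentrate = 2420 − 826 = 1594 tonne/day.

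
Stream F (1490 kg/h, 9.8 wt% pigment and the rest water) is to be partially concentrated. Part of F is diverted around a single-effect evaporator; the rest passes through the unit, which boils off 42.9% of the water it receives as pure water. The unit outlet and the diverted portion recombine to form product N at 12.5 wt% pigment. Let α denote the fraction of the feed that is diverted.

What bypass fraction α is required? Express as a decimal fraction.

0.442

All 1490×0.098 = 146.02 kg/h of pigment reaches N, so N = 146.02/0.125 = 1168.2 kg/h and vapour = 321.84 kg/h.
The evaporator receives (1−α)·1490 of feed at 0.902 water and removes 0.429 of that water:
0.429×0.902×(1−α)×1490 = 321.84
(1−α) = 321.84/576.57 = 0.5582;  α = 0.4418.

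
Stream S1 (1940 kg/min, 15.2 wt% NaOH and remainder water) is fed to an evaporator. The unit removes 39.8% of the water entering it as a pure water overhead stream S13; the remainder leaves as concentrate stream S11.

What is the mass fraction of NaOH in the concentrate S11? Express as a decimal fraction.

NaOH is not removed: 1940×0.152 = 294.88 kg/min of NaOH enters S11.
water entering = 1940×0.848 = 1645.1 kg/min; overhead removed = 0.398×1645.1 = 654.76 kg/min.
Concentrate = 1940 − 654.76 = 1285.2 kg/min.
Mass fraction = 294.88/1285.2 = 0.229.

0.229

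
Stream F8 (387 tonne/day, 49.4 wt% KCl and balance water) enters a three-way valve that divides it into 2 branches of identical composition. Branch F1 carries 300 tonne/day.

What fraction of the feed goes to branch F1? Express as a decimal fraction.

Fraction to F1 = 300/387 = 0.7752.

0.775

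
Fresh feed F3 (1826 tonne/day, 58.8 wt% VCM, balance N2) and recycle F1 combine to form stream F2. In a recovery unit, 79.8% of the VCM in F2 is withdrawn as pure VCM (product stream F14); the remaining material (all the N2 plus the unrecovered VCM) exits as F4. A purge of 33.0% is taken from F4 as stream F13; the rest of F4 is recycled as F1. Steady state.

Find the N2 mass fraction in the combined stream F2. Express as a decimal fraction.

0.647

N2 enters only via F3 and leaves only via the purge: 1826×0.412 = 0.330×(N2 in F4), and the recovery unit passes all N2, so N2 in F2 = N2 in F4 = 2279.7 tonne/day.
VCM in F2: m_A = 1826×0.588 + (1−0.330)·(1−0.798)·m_A, so m_A = 1073.7/0.8647 = 1241.7 tonne/day.
F2 = 1241.7 + 2279.7 = 3521.5 tonne/day.
N2 fraction in F2 = 2279.7/3521.5 = 0.647.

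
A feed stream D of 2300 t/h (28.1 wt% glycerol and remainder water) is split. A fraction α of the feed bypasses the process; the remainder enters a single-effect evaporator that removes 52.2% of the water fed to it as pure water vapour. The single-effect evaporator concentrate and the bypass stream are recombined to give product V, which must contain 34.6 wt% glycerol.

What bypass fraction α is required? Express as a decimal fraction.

0.499

All 2300×0.281 = 646.3 t/h of glycerol reaches V, so V = 646.3/0.346 = 1867.9 t/h and vapour = 432.08 t/h.
The evaporator receives (1−α)·2300 of feed at 0.719 water and removes 0.522 of that water:
0.522×0.719×(1−α)×2300 = 432.08
(1−α) = 432.08/863.23 = 0.5005;  α = 0.4995.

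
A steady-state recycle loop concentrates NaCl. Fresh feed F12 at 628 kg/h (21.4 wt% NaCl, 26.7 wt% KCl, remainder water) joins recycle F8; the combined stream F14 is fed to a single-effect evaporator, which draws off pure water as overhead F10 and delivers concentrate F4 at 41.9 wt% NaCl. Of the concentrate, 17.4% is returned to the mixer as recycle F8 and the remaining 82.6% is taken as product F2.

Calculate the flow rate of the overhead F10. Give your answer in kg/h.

307.3 kg/h

Overall NaCl balance (none leaves overhead): NaCl in fresh feed = NaCl in product, i.e. 628×0.214 = (1−0.174)·F4·0.419.
F4 = 134.39/(0.419×0.826) = 388.31 kg/h.
Recycle F8 = 0.174×388.31 = 67.566 kg/h.
Combined feed F14 = 628 + 67.566 = 695.57 kg/h.
Overhead F10 = F14 − F4 = 695.57 − 388.31 = 307.26 kg/h.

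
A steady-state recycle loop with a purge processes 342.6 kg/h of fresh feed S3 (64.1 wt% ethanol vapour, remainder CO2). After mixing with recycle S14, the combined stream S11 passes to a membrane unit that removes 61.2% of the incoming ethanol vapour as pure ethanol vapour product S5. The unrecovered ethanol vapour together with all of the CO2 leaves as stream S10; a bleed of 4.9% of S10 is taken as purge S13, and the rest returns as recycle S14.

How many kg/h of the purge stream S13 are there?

CO2 enters only via S3 and leaves only via the purge: 342.6×0.359 = 0.049×(CO2 in S10), and the membrane unit passes all CO2, so CO2 in S11 = CO2 in S10 = 2510.1 kg/h.
ethanol vapour in S11: m_A = 342.6×0.641 + (1−0.049)·(1−0.612)·m_A, so m_A = 219.61/0.6310 = 348.02 kg/h.
S10 = (1−0.612)×348.02 + 2510.1 = 2645.1 kg/h.
Purge S13 = 0.049×2645.1 = 129.61 kg/h.

129.6 kg/h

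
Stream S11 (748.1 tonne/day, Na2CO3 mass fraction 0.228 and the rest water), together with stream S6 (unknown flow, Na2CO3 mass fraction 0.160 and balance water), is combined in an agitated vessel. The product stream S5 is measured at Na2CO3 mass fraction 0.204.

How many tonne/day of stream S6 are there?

Let S6 be the unknown flow. Total out = 748.1 + S6.
Na2CO3 balance: 170.57 + 0.160·S6 = 0.204·(748.1 + S6)
(0.160 − 0.204)·S6 = 0.204×748.1 − 170.57 = -17.954
S6 = -17.954 / -0.044 = 408.05 tonne/day

408.1 tonne/day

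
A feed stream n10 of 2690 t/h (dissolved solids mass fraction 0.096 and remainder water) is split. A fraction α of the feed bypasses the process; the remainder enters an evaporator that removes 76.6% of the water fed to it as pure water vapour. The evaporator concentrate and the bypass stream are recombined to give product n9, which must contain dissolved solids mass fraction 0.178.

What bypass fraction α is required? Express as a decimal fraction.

All 2690×0.096 = 258.24 t/h of dissolved solids reaches n9, so n9 = 258.24/0.178 = 1450.8 t/h and vapour = 1239.2 t/h.
The evaporator receives (1−α)·2690 of feed at 0.904 water and removes 0.766 of that water:
0.766×0.904×(1−α)×2690 = 1239.2
(1−α) = 1239.2/1862.7 = 0.6653;  α = 0.3347.

0.335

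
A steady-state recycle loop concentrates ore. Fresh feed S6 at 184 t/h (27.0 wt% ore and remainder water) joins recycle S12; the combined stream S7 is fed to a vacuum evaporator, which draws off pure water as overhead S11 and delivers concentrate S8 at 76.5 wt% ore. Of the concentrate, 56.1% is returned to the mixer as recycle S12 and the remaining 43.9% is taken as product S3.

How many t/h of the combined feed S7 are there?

Overall ore balance (none leaves overhead): ore in fresh feed = ore in product, i.e. 184×0.270 = (1−0.561)·S8·0.765.
S8 = 49.68/(0.765×0.439) = 147.93 t/h.
Recycle S12 = 0.561×147.93 = 82.989 t/h.
Combined feed S7 = 184 + 82.989 = 266.99 t/h.

267 t/h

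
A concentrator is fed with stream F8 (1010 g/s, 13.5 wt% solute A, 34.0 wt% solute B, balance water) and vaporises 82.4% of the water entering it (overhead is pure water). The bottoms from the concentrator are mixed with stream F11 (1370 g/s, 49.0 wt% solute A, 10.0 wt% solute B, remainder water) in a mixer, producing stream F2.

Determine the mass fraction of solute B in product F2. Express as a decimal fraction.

0.247

Vapour removed = 0.824×0.525×1010 = 436.93 g/s; concentrate = 573.07 g/s.
solute B reaching the mixer = 343.4 (from concentrate) + 1370×0.100 = 480.4 g/s.
Product flow = 573.07 + 1370 = 1943.1 g/s; solute B fraction = 0.247.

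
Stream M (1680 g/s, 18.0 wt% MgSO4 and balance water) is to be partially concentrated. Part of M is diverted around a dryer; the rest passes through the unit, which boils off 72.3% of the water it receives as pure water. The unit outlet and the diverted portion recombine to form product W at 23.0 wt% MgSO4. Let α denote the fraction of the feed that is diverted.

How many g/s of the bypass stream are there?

1064 g/s

All 1680×0.180 = 302.4 g/s of MgSO4 reaches W, so W = 302.4/0.230 = 1314.8 g/s and vapour = 365.22 g/s.
The evaporator receives (1−α)·1680 of feed at 0.820 water and removes 0.723 of that water:
0.723×0.820×(1−α)×1680 = 365.22
(1−α) = 365.22/996 = 0.3667;  α = 0.6333.
Bypass flow = 0.6333×1680 = 1064 g/s.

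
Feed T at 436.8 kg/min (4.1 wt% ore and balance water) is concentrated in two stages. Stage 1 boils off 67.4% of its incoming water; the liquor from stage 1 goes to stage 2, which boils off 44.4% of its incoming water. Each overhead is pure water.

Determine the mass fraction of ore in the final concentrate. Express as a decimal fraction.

water in feed = 436.8×0.959 = 418.89 kg/min.
After stage 1: water left = (1−0.674)×418.89 = 136.56; stream total = 154.47 kg/min.
After stage 2: water left = (1−0.444)×136.56 = 75.927; final concentrate = 93.835 kg/min.
ore fraction = 17.909/93.835 = 0.191.

0.191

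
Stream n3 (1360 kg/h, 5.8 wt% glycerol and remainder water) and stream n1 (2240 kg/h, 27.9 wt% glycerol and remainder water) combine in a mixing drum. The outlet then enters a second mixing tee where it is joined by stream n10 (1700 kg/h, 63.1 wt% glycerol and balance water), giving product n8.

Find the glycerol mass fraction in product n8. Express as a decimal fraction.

0.335

Overall, product flow = 5300 kg/h.
glycerol in = 1360×0.058 + 2240×0.279 + 1700×0.631 = 1776.5 kg/h.
glycerol fraction in n8 = 0.335.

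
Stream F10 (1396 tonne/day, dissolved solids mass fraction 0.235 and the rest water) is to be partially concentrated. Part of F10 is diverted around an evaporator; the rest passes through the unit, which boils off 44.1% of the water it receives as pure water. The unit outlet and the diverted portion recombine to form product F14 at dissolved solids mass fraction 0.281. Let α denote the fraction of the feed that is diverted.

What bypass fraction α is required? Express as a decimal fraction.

0.515

All 1396×0.235 = 328.06 tonne/day of dissolved solids reaches F14, so F14 = 328.06/0.281 = 1167.5 tonne/day and vapour = 228.53 tonne/day.
The evaporator receives (1−α)·1396 of feed at 0.765 water and removes 0.441 of that water:
0.441×0.765×(1−α)×1396 = 228.53
(1−α) = 228.53/470.96 = 0.4852;  α = 0.5148.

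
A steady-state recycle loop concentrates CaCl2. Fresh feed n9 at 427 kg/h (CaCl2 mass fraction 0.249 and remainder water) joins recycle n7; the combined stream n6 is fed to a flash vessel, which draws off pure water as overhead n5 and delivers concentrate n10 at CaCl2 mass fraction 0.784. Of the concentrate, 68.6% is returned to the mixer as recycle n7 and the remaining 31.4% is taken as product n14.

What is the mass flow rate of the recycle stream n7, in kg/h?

Overall CaCl2 balance (none leaves overhead): CaCl2 in fresh feed = CaCl2 in product, i.e. 427×0.249 = (1−0.686)·n10·0.784.
n10 = 106.32/(0.784×0.314) = 431.9 kg/h.
Recycle n7 = 0.686×431.9 = 296.28 kg/h.

296.3 kg/h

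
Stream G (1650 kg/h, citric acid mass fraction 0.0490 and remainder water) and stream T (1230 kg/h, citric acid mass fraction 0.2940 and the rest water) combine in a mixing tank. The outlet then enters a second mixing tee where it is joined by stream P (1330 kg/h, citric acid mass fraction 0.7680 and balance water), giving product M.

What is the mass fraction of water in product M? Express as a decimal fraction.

Overall, product flow = 4210 kg/h.
water in = 1650×0.951 + 1230×0.706 + 1330×0.232 = 2746.1 kg/h.
water fraction in M = 0.6523.

0.6523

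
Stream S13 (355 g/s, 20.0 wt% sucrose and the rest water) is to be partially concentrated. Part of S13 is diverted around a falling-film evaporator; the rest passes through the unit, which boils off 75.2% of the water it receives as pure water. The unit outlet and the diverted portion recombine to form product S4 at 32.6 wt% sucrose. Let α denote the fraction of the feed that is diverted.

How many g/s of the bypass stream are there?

126.9 g/s

All 355×0.200 = 71 g/s of sucrose reaches S4, so S4 = 71/0.326 = 217.79 g/s and vapour = 137.21 g/s.
The evaporator receives (1−α)·355 of feed at 0.800 water and removes 0.752 of that water:
0.752×0.800×(1−α)×355 = 137.21
(1−α) = 137.21/213.57 = 0.6425;  α = 0.3575.
Bypass flow = 0.3575×355 = 126.93 g/s.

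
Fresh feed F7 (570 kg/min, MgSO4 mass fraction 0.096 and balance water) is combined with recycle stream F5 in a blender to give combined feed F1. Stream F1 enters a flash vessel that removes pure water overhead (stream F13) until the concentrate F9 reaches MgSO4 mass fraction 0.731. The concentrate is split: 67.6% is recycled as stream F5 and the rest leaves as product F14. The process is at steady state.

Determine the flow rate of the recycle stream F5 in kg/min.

156.2 kg/min

Overall MgSO4 balance (none leaves overhead): MgSO4 in fresh feed = MgSO4 in product, i.e. 570×0.096 = (1−0.676)·F9·0.731.
F9 = 54.72/(0.731×0.324) = 231.04 kg/min.
Recycle F5 = 0.676×231.04 = 156.18 kg/min.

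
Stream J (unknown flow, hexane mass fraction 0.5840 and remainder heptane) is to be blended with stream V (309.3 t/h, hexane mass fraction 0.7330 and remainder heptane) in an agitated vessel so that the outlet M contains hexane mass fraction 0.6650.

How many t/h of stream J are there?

259.7 t/h

Let J be the unknown flow. Total out = 309.3 + J.
hexane balance: 226.72 + 0.584·J = 0.665·(309.3 + J)
(0.584 − 0.665)·J = 0.665×309.3 − 226.72 = -21.032
J = -21.032 / -0.081 = 259.66 t/h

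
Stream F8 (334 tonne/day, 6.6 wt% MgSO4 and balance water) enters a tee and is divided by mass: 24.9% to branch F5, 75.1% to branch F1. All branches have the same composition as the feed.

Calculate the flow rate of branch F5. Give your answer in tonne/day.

83.17 tonne/day

Branch F5 flow = 0.249×334 = 83.166 tonne/day.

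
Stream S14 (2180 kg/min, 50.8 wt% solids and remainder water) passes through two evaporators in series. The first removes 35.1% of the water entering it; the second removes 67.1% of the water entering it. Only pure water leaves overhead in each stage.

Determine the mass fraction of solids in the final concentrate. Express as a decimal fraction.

0.829

water in feed = 2180×0.492 = 1072.6 kg/min.
After stage 1: water left = (1−0.351)×1072.6 = 696.09; stream total = 1803.5 kg/min.
After stage 2: water left = (1−0.671)×696.09 = 229.01; final concentrate = 1336.5 kg/min.
solids fraction = 1107.4/1336.5 = 0.829.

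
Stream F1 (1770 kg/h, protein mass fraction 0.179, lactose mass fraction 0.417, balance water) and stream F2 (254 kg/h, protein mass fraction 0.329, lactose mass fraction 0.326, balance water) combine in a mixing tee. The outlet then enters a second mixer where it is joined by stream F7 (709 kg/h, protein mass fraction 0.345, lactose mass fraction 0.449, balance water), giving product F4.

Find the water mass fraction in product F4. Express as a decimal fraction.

Overall, product flow = 2733 kg/h.
water in = 1770×0.404 + 254×0.345 + 709×0.206 = 948.76 kg/h.
water fraction in F4 = 0.347.

0.347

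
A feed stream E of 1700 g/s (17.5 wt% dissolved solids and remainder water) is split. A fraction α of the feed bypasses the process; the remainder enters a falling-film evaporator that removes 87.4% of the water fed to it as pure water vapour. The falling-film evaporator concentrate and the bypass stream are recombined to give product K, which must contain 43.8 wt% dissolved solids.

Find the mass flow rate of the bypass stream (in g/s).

284.3 g/s

All 1700×0.175 = 297.5 g/s of dissolved solids reaches K, so K = 297.5/0.438 = 679.22 g/s and vapour = 1020.8 g/s.
The evaporator receives (1−α)·1700 of feed at 0.825 water and removes 0.874 of that water:
0.874×0.825×(1−α)×1700 = 1020.8
(1−α) = 1020.8/1225.8 = 0.8328;  α = 0.1672.
Bypass flow = 0.1672×1700 = 284.32 g/s.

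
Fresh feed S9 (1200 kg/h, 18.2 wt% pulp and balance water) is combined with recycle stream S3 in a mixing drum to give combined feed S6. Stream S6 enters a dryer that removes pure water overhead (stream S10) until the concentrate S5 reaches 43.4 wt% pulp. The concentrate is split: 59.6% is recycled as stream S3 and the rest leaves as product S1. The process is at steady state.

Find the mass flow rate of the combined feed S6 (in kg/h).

1942 kg/h

Overall pulp balance (none leaves overhead): pulp in fresh feed = pulp in product, i.e. 1200×0.182 = (1−0.596)·S5·0.434.
S5 = 218.4/(0.434×0.404) = 1245.6 kg/h.
Recycle S3 = 0.596×1245.6 = 742.38 kg/h.
Combined feed S6 = 1200 + 742.38 = 1942.4 kg/h.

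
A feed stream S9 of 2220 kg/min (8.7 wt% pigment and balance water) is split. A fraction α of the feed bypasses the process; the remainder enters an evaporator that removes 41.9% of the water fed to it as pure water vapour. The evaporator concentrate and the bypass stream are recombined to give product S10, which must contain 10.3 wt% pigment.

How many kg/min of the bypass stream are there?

All 2220×0.087 = 193.14 kg/min of pigment reaches S10, so S10 = 193.14/0.103 = 1875.1 kg/min and vapour = 344.85 kg/min.
The evaporator receives (1−α)·2220 of feed at 0.913 water and removes 0.419 of that water:
0.419×0.913×(1−α)×2220 = 344.85
(1−α) = 344.85/849.25 = 0.4061;  α = 0.5939.
Bypass flow = 0.5939×2220 = 1318.5 kg/min.

1319 kg/min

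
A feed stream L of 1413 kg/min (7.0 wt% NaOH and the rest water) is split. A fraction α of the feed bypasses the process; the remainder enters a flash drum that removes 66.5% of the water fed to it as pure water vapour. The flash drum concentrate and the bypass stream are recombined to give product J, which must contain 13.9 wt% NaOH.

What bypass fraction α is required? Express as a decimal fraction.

All 1413×0.070 = 98.91 kg/min of NaOH reaches J, so J = 98.91/0.139 = 711.58 kg/min and vapour = 701.42 kg/min.
The evaporator receives (1−α)·1413 of feed at 0.930 water and removes 0.665 of that water:
0.665×0.930×(1−α)×1413 = 701.42
(1−α) = 701.42/873.87 = 0.8027;  α = 0.1973.

0.197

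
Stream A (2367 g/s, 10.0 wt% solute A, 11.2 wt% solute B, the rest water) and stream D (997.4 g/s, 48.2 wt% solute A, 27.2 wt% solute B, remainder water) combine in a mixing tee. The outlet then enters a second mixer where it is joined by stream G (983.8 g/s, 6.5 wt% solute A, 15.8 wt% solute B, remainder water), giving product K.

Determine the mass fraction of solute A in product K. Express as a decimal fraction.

0.1797

Overall, product flow = 4348.2 g/s.
solute A in = 2367×0.100 + 997.4×0.482 + 983.8×0.065 = 781.39 g/s.
solute A fraction in K = 0.1797.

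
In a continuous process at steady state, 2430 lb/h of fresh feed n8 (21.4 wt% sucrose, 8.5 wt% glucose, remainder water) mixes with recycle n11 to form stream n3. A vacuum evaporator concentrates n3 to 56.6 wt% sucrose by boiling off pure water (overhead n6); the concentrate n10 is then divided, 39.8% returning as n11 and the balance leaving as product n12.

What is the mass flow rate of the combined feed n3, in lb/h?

Overall sucrose balance (none leaves overhead): sucrose in fresh feed = sucrose in product, i.e. 2430×0.214 = (1−0.398)·n10·0.566.
n10 = 520.02/(0.566×0.602) = 1526.2 lb/h.
Recycle n11 = 0.398×1526.2 = 607.42 lb/h.
Combined feed n3 = 2430 + 607.42 = 3037.4 lb/h.

3037 lb/h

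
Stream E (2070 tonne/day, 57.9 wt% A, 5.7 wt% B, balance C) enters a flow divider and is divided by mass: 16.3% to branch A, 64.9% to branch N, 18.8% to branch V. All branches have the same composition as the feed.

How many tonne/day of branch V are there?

Branch V flow = 0.188×2070 = 389.16 tonne/day.

389.2 tonne/day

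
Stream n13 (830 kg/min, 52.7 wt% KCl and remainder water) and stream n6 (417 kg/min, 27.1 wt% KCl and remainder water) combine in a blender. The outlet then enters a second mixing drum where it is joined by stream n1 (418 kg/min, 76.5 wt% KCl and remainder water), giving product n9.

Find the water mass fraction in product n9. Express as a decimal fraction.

0.4774

Overall, product flow = 1665 kg/min.
water in = 830×0.473 + 417×0.729 + 418×0.235 = 794.81 kg/min.
water fraction in n9 = 0.4774.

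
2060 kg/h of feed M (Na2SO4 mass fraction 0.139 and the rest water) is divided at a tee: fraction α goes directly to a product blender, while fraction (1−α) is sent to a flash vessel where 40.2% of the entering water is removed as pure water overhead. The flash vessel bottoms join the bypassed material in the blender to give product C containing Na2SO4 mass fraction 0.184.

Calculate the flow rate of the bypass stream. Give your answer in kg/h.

All 2060×0.139 = 286.34 kg/h of Na2SO4 reaches C, so C = 286.34/0.184 = 1556.2 kg/h and vapour = 503.8 kg/h.
The evaporator receives (1−α)·2060 of feed at 0.861 water and removes 0.402 of that water:
0.402×0.861×(1−α)×2060 = 503.8
(1−α) = 503.8/713.01 = 0.7066;  α = 0.2934.
Bypass flow = 0.2934×2060 = 604.43 kg/h.

604.4 kg/h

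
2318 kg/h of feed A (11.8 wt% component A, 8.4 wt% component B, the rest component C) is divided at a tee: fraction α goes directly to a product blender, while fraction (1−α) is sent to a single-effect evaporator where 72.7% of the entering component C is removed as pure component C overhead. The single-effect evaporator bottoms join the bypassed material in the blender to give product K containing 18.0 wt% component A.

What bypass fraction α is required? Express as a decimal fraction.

0.406

All 2318×0.118 = 273.52 kg/h of component A reaches K, so K = 273.52/0.180 = 1519.6 kg/h and vapour = 798.42 kg/h.
The evaporator receives (1−α)·2318 of feed at 0.798 component C and removes 0.727 of that component C:
0.727×0.798×(1−α)×2318 = 798.42
(1−α) = 798.42/1344.8 = 0.5937;  α = 0.4063.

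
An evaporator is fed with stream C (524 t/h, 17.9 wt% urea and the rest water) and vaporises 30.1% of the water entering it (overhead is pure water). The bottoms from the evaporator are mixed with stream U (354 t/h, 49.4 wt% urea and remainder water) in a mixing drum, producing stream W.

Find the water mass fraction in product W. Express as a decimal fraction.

Vapour removed = 0.301×0.821×524 = 129.49 t/h; concentrate = 394.51 t/h.
water reaching the mixer = 300.71 (from concentrate) + 354×0.506 = 479.84 t/h.
Product flow = 394.51 + 354 = 748.51 t/h; water fraction = 0.641.

0.641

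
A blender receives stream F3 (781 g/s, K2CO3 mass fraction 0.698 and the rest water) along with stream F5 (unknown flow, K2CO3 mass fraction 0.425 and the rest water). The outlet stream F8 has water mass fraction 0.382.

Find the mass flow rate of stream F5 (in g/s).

Let F5 be the unknown flow. Total out = 781 + F5.
water balance: 235.86 + 0.575·F5 = 0.382·(781 + F5)
(0.575 − 0.382)·F5 = 0.382×781 − 235.86 = 62.48
F5 = 62.48 / 0.193 = 323.73 g/s

323.7 g/s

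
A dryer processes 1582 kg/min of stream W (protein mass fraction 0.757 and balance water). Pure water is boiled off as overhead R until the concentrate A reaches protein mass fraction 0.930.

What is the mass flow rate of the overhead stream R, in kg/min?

protein is conserved: 1582×0.757 = 1197.6 kg/min all reports to the concentrate.
Concentrate = 1197.6/(target fraction) = 1287.7 kg/min.
Overhead = 1582 − 1287.7 = 294.29 kg/min.

294.3 kg/min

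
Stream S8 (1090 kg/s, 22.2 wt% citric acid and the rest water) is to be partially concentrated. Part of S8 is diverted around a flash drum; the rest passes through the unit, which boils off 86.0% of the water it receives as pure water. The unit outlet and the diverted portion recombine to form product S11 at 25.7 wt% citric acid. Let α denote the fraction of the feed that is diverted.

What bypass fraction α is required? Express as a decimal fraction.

0.796

All 1090×0.222 = 241.98 kg/s of citric acid reaches S11, so S11 = 241.98/0.257 = 941.56 kg/s and vapour = 148.44 kg/s.
The evaporator receives (1−α)·1090 of feed at 0.778 water and removes 0.860 of that water:
0.860×0.778×(1−α)×1090 = 148.44
(1−α) = 148.44/729.3 = 0.2035;  α = 0.7965.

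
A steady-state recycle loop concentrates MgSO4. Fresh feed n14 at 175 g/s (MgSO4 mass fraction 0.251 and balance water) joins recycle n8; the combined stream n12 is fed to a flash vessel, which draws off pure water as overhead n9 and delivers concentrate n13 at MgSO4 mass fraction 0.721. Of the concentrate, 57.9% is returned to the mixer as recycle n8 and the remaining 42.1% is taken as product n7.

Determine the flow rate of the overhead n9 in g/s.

114.1 g/s

Overall MgSO4 balance (none leaves overhead): MgSO4 in fresh feed = MgSO4 in product, i.e. 175×0.251 = (1−0.579)·n13·0.721.
n13 = 43.925/(0.721×0.421) = 144.71 g/s.
Recycle n8 = 0.579×144.71 = 83.786 g/s.
Combined feed n12 = 175 + 83.786 = 258.79 g/s.
Overhead n9 = n12 − n13 = 258.79 − 144.71 = 114.08 g/s.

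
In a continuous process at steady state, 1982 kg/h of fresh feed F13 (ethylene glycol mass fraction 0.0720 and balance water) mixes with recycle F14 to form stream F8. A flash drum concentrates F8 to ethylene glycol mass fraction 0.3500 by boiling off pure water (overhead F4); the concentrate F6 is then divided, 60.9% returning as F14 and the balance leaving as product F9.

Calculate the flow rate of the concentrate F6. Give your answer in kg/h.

1043 kg/h

Overall ethylene glycol balance (none leaves overhead): ethylene glycol in fresh feed = ethylene glycol in product, i.e. 1982×0.072 = (1−0.609)·F6·0.350.
F6 = 142.7/(0.350×0.391) = 1042.8 kg/h.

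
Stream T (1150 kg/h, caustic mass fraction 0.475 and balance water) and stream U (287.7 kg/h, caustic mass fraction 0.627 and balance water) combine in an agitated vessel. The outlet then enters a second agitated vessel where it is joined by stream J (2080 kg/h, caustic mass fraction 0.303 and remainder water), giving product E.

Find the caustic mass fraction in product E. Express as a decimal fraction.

0.386

Overall, product flow = 3517.7 kg/h.
caustic in = 1150×0.475 + 287.7×0.627 + 2080×0.303 = 1356.9 kg/h.
caustic fraction in E = 0.386.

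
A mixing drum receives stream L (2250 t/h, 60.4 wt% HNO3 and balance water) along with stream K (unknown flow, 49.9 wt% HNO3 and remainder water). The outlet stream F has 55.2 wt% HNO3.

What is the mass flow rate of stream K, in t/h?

2208 t/h

Let K be the unknown flow. Total out = 2250 + K.
HNO3 balance: 1359 + 0.499·K = 0.552·(2250 + K)
(0.499 − 0.552)·K = 0.552×2250 − 1359 = -117
K = -117 / -0.053 = 2207.5 t/h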